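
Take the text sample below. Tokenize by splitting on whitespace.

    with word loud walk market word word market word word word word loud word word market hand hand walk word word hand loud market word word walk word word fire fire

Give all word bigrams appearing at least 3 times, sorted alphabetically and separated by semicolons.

Bigram counts meeting the condition (at least 3 times):
  market word: 3
  word word: 8

market word; word word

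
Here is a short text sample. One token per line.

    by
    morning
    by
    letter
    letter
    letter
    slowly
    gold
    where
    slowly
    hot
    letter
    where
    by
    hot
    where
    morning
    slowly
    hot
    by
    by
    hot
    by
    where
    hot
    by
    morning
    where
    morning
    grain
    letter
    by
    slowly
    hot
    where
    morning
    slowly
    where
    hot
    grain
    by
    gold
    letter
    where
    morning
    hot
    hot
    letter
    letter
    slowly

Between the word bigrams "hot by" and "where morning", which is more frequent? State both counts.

"where morning" (4 vs 3)

"hot by": 3 occurrences
"where morning": 4 occurrences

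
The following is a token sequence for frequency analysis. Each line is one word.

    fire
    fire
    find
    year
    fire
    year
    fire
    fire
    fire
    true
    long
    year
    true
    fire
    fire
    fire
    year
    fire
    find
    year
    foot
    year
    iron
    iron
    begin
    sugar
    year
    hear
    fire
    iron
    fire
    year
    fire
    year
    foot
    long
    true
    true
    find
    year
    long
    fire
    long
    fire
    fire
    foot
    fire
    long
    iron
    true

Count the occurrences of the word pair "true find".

Scanning the 49 overlapping bigram windows for "true find":
  position 38–39: true find

1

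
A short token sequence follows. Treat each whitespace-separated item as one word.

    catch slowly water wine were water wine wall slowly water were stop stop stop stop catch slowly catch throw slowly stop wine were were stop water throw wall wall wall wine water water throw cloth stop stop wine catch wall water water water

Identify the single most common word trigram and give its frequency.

"stop stop stop", 2 times

Trigram frequencies (highest first):
  stop stop stop: 2
  catch slowly water: 1
  slowly water wine: 1
  water wine were: 1
  wine were water: 1
  were water wine: 1
  … (34 more, each ≤ 1)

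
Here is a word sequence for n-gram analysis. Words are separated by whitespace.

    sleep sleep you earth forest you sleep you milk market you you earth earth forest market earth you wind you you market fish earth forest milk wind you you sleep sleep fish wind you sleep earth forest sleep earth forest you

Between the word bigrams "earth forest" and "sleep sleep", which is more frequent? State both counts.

"earth forest": 5 occurrences
"sleep sleep": 2 occurrences

"earth forest" (5 vs 2)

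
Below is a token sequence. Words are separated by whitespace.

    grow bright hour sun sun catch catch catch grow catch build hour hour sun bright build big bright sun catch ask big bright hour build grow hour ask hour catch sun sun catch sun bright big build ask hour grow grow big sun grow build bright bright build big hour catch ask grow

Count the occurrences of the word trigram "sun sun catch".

Scanning the 51 overlapping trigram windows for "sun sun catch":
  position 4–6: sun sun catch
  position 31–33: sun sun catch

2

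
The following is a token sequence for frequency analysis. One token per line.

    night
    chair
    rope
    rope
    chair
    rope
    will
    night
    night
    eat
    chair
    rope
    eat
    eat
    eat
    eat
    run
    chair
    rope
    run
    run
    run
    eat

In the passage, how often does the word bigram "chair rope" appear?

Scanning the 22 overlapping bigram windows for "chair rope":
  position 2–3: chair rope
  position 5–6: chair rope
  position 11–12: chair rope
  position 18–19: chair rope

4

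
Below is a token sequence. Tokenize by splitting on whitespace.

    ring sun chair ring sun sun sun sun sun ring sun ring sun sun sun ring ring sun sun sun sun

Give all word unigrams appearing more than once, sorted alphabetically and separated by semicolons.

ring; sun

Unigram counts meeting the condition (more than once):
  ring: 6
  sun: 14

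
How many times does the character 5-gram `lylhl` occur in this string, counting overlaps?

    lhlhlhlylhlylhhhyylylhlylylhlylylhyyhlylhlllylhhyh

Sliding a length-5 window over the 50 characters (46 positions):
  position 7–11: lylhl
  position 19–23: lylhl
  position 25–29: lylhl
  position 38–42: lylhl

4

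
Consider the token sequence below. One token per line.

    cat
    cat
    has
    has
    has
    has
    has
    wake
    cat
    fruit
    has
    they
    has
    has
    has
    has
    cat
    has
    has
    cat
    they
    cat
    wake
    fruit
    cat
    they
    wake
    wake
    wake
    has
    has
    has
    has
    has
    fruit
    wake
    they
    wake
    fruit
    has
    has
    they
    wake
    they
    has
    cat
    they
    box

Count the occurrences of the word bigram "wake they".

2

Scanning the 47 overlapping bigram windows for "wake they":
  position 36–37: wake they
  position 43–44: wake they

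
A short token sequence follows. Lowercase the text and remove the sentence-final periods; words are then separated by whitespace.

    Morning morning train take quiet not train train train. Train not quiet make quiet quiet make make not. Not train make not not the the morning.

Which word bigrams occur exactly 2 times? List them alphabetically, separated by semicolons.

make not; not not; not train; quiet make

Bigram counts meeting the condition (exactly 2 times):
  make not: 2
  not not: 2
  not train: 2
  quiet make: 2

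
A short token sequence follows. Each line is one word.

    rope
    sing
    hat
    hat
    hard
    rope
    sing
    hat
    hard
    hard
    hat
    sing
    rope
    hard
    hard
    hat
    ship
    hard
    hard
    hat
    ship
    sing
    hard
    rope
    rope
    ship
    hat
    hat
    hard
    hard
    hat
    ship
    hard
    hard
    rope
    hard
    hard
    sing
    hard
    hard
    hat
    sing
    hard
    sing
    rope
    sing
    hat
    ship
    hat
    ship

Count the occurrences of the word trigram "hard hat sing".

Scanning the 48 overlapping trigram windows for "hard hat sing":
  position 10–12: hard hat sing
  position 40–42: hard hat sing

2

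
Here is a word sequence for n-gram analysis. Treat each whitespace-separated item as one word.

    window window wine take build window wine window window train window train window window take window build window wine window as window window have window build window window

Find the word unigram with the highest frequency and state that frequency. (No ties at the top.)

"window", 16 times

Unigram frequencies (highest first):
  window: 16
  wine: 3
  build: 3
  take: 2
  train: 2
  as: 1
  … (1 more, each ≤ 1)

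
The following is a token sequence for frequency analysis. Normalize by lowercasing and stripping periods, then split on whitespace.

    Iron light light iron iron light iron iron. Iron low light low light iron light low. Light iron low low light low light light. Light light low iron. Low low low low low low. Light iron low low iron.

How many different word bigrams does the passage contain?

39 tokens → 38 bigram windows in total.
Repeated bigrams (each contributes count−1 duplicates):
  low low: 7
  low light: 6
  light iron: 5
  iron low: 4
  light light: 4
  light low: 4
  iron iron: 3
  iron light: 3
  … (1 more repeated)
29 duplicate windows → 38 − 29 = 9 distinct.

9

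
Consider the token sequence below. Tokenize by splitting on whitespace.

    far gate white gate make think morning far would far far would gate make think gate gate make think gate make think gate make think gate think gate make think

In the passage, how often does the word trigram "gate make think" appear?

6

Scanning the 28 overlapping trigram windows for "gate make think":
  position 4–6: gate make think
  position 13–15: gate make think
  position 17–19: gate make think
  position 20–22: gate make think
  position 23–25: gate make think
  position 28–30: gate make think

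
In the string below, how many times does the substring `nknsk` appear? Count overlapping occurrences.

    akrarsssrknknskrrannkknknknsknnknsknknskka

Sliding a length-5 window over the 42 characters (38 positions):
  position 11–15: nknsk
  position 25–29: nknsk
  position 31–35: nknsk
  position 36–40: nknsk

4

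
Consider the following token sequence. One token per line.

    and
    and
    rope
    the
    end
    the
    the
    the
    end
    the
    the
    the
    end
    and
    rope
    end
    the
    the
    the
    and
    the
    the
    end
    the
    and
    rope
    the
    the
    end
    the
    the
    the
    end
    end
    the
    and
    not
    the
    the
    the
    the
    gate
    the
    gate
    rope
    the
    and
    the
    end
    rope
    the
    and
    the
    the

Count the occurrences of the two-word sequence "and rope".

3

Scanning the 53 overlapping bigram windows for "and rope":
  position 2–3: and rope
  position 14–15: and rope
  position 25–26: and rope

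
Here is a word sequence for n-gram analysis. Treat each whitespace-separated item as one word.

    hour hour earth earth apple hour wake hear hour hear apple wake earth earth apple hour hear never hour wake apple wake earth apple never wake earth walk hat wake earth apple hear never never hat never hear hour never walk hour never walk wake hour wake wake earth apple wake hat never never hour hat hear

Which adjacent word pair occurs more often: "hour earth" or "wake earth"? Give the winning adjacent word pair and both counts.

"wake earth" (5 vs 1)

"hour earth": 1 occurrence
"wake earth": 5 occurrences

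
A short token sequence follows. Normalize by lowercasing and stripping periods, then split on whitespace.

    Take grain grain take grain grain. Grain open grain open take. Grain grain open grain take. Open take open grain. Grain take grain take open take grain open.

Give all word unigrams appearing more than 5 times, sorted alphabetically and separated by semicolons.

Unigram counts meeting the condition (more than 5 times):
  grain: 13
  open: 7
  take: 8

grain; open; take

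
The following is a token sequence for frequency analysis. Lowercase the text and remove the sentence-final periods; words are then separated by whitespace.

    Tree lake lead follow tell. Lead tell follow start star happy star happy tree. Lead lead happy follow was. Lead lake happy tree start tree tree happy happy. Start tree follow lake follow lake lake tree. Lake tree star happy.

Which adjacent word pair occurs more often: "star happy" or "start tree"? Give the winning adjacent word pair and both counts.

"star happy" (3 vs 2)

"star happy": 3 occurrences
"start tree": 2 occurrences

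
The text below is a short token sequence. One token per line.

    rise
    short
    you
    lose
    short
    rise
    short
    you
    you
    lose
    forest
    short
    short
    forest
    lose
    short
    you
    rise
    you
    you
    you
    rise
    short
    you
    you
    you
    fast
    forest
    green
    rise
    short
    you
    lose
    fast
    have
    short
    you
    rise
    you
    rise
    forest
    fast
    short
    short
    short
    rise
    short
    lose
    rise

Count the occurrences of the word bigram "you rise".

Scanning the 48 overlapping bigram windows for "you rise":
  position 17–18: you rise
  position 21–22: you rise
  position 37–38: you rise
  position 39–40: you rise

4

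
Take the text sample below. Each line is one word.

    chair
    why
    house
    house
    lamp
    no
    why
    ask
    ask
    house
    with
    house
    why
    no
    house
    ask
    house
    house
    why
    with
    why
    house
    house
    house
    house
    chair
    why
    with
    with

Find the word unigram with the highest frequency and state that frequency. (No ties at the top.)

Unigram frequencies (highest first):
  house: 11
  why: 6
  with: 4
  ask: 3
  chair: 2
  no: 2
  … (1 more, each ≤ 1)

"house", 11 times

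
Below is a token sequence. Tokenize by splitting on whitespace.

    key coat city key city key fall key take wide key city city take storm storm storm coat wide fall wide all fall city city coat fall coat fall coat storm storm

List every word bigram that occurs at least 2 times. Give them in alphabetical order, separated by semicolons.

city city; city key; coat fall; fall coat; key city; storm storm

Bigram counts meeting the condition (at least 2 times):
  city city: 2
  city key: 2
  coat fall: 2
  fall coat: 2
  key city: 2
  storm storm: 3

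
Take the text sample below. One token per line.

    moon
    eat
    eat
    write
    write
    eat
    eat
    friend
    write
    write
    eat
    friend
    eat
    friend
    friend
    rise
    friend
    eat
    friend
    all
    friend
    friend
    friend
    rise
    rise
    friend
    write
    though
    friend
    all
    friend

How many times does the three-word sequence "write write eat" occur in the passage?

Scanning the 29 overlapping trigram windows for "write write eat":
  position 4–6: write write eat
  position 9–11: write write eat

2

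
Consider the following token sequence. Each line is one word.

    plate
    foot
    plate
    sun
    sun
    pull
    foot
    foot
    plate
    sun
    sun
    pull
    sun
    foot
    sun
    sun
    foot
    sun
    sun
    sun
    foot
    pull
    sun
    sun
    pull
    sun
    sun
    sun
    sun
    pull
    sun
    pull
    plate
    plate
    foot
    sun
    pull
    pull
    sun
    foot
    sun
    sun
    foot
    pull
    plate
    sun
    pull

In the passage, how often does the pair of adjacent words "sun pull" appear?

Scanning the 46 overlapping bigram windows for "sun pull":
  position 5–6: sun pull
  position 11–12: sun pull
  position 24–25: sun pull
  position 29–30: sun pull
  position 31–32: sun pull
  position 36–37: sun pull
  position 46–47: sun pull

7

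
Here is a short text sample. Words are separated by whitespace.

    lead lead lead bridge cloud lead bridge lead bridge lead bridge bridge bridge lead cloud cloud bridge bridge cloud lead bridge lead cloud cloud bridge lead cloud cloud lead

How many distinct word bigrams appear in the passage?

9

29 tokens → 28 bigram windows in total.
Repeated bigrams (each contributes count−1 duplicates):
  bridge lead: 5
  lead bridge: 5
  bridge bridge: 3
  cloud cloud: 3
  cloud lead: 3
  lead cloud: 3
  bridge cloud: 2
  cloud bridge: 2
  … (1 more repeated)
19 duplicate windows → 28 − 19 = 9 distinct.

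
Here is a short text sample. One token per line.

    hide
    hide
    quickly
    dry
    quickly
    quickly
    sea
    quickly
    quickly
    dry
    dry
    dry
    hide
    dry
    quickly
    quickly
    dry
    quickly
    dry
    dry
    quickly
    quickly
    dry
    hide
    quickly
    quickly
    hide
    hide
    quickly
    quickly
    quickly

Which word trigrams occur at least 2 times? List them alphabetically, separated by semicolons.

Trigram counts meeting the condition (at least 2 times):
  dry quickly quickly: 3
  hide hide quickly: 2
  hide quickly quickly: 2
  quickly dry dry: 2
  quickly dry quickly: 2
  quickly quickly dry: 3

dry quickly quickly; hide hide quickly; hide quickly quickly; quickly dry dry; quickly dry quickly; quickly quickly dry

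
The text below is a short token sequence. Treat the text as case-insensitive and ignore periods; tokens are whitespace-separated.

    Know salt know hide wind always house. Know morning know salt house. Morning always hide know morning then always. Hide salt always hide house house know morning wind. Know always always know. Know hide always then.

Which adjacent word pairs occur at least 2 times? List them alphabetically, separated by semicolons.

always hide; house know; know hide; know morning; know salt

Bigram counts meeting the condition (at least 2 times):
  always hide: 3
  house know: 2
  know hide: 2
  know morning: 3
  know salt: 2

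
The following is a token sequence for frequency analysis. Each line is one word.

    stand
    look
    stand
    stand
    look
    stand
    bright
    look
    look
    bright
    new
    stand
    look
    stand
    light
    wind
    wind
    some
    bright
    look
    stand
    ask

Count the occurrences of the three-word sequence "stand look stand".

Scanning the 20 overlapping trigram windows for "stand look stand":
  position 1–3: stand look stand
  position 4–6: stand look stand
  position 12–14: stand look stand

3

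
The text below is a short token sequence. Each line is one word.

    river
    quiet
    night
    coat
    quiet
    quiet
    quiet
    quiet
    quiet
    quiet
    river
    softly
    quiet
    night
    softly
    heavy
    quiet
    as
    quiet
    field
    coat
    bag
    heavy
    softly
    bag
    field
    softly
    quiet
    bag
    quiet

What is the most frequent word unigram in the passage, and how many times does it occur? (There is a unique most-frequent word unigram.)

"quiet", 12 times

Unigram frequencies (highest first):
  quiet: 12
  softly: 4
  bag: 3
  river: 2
  night: 2
  coat: 2
  … (3 more, each ≤ 2)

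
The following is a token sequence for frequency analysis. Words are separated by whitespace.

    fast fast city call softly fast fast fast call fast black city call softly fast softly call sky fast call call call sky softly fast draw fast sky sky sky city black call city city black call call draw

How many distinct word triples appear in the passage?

34

39 tokens → 37 trigram windows in total.
Repeated trigrams (each contributes count−1 duplicates):
  call softly fast: 2
  city black call: 2
  city call softly: 2
3 duplicate windows → 37 − 3 = 34 distinct.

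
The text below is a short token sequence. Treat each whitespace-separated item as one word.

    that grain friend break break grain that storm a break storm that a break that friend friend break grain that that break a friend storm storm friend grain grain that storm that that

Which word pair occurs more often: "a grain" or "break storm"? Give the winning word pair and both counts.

"break storm" (1 vs 0)

"a grain": 0 occurrences
"break storm": 1 occurrence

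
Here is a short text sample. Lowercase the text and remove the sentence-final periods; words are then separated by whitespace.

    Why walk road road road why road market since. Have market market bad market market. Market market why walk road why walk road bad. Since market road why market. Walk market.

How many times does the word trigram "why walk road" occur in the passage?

Scanning the 29 overlapping trigram windows for "why walk road":
  position 1–3: why walk road
  position 18–20: why walk road
  position 21–23: why walk road

3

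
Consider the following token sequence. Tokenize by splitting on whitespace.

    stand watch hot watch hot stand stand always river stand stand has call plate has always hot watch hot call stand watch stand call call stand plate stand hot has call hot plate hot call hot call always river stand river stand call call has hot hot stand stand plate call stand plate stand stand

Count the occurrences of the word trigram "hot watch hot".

2

Scanning the 53 overlapping trigram windows for "hot watch hot":
  position 3–5: hot watch hot
  position 17–19: hot watch hot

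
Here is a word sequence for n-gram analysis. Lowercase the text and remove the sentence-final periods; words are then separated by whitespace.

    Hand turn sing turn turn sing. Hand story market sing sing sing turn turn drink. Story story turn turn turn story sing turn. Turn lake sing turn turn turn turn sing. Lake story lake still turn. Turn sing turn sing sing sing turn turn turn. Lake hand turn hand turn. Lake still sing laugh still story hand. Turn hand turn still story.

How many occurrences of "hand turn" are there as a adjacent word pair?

Scanning the 61 overlapping bigram windows for "hand turn":
  position 1–2: hand turn
  position 47–48: hand turn
  position 49–50: hand turn
  position 57–58: hand turn
  position 59–60: hand turn

5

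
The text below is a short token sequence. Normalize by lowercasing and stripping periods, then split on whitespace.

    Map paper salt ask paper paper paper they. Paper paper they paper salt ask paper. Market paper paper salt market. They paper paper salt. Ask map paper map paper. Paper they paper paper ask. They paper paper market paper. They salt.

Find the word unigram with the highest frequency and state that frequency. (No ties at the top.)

Unigram frequencies (highest first):
  paper: 20
  they: 6
  salt: 5
  ask: 4
  map: 3
  market: 3

"paper", 20 times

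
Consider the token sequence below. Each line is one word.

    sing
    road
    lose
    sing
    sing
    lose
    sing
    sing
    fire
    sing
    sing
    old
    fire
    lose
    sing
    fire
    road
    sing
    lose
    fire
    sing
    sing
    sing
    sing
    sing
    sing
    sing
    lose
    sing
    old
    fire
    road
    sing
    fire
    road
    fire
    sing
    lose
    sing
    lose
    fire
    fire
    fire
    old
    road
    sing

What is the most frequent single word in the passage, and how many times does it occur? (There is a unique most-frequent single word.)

Unigram frequencies (highest first):
  sing: 21
  fire: 10
  lose: 7
  road: 5
  old: 3

"sing", 21 times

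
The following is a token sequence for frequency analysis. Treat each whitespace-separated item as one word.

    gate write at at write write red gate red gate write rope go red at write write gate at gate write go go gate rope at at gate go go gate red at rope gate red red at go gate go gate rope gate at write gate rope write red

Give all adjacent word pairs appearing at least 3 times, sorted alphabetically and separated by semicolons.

at write; gate red; gate rope; gate write; go gate; red at

Bigram counts meeting the condition (at least 3 times):
  at write: 3
  gate red: 3
  gate rope: 3
  gate write: 3
  go gate: 4
  red at: 3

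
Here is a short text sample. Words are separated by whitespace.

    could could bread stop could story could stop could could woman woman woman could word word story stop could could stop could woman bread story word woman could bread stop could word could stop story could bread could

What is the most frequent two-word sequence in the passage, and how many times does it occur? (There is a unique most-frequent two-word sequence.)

Bigram frequencies (highest first):
  stop could: 5
  could could: 3
  could bread: 3
  could stop: 3
  bread stop: 2
  story could: 2
  … (15 more, each ≤ 2)

"stop could", 5 times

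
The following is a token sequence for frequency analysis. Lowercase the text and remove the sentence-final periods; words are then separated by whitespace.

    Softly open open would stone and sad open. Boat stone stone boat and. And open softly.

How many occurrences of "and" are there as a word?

3

Scanning the 16 tokens for "and":
  position 6: and
  position 13: and
  position 14: and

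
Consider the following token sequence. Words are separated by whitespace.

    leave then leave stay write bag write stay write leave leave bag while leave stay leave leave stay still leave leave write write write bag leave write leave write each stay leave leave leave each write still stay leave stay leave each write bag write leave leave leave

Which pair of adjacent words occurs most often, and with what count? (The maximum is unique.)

"leave leave", 7 times

Bigram frequencies (highest first):
  leave leave: 7
  leave stay: 4
  stay leave: 4
  write bag: 3
  write leave: 3
  leave write: 3
  … (18 more, each ≤ 2)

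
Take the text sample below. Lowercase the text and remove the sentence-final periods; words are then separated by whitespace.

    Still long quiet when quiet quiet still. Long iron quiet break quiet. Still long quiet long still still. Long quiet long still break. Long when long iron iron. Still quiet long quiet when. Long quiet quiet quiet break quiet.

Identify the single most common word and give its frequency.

Unigram frequencies (highest first):
  quiet: 13
  long: 10
  still: 7
  when: 3
  iron: 3
  break: 3

"quiet", 13 times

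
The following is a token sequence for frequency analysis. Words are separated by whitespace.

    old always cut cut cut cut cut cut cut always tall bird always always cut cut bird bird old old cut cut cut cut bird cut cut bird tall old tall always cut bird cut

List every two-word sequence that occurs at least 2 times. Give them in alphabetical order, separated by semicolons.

Bigram counts meeting the condition (at least 2 times):
  always cut: 3
  bird cut: 2
  cut bird: 4
  cut cut: 11

always cut; bird cut; cut bird; cut cut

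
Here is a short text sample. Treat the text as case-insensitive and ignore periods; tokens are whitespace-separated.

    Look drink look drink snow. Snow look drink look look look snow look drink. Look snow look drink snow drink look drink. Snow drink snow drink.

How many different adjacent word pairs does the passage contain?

26 tokens → 25 bigram windows in total.
Repeated bigrams (each contributes count−1 duplicates):
  look drink: 6
  drink look: 4
  drink snow: 4
  snow drink: 3
  snow look: 3
  look look: 2
  look snow: 2
17 duplicate windows → 25 − 17 = 8 distinct.

8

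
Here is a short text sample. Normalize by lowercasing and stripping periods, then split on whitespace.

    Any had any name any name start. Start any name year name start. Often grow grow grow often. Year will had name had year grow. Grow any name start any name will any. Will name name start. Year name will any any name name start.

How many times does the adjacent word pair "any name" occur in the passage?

6

Scanning the 44 overlapping bigram windows for "any name":
  position 3–4: any name
  position 5–6: any name
  position 9–10: any name
  position 27–28: any name
  position 30–31: any name
  position 42–43: any name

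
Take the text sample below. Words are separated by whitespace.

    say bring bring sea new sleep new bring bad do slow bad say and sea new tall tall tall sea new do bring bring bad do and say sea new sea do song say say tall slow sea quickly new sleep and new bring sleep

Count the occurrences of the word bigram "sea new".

4

Scanning the 44 overlapping bigram windows for "sea new":
  position 4–5: sea new
  position 15–16: sea new
  position 20–21: sea new
  position 29–30: sea new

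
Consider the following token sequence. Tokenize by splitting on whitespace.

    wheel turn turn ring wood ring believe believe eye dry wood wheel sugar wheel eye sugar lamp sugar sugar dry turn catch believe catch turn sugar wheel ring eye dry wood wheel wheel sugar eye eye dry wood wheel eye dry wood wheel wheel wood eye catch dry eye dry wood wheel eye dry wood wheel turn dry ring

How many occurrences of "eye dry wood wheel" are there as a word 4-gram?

Scanning the 56 overlapping 4-gram windows for "eye dry wood wheel":
  position 9–12: eye dry wood wheel
  position 29–32: eye dry wood wheel
  position 36–39: eye dry wood wheel
  position 40–43: eye dry wood wheel
  position 49–52: eye dry wood wheel
  position 53–56: eye dry wood wheel

6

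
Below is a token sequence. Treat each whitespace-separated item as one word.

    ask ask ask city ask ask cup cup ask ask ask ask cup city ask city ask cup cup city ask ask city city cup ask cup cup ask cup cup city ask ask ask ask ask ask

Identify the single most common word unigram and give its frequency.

"ask", 21 times

Unigram frequencies (highest first):
  ask: 21
  cup: 10
  city: 7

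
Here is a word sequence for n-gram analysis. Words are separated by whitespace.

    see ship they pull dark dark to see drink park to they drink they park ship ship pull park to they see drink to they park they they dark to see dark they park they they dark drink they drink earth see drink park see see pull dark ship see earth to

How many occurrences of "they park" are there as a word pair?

Scanning the 51 overlapping bigram windows for "they park":
  position 14–15: they park
  position 25–26: they park
  position 33–34: they park

3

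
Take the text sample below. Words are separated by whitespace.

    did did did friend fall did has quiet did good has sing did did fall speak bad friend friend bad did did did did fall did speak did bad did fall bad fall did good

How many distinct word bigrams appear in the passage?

23

35 tokens → 34 bigram windows in total.
Repeated bigrams (each contributes count−1 duplicates):
  did did: 6
  did fall: 3
  fall did: 3
  bad did: 2
  did good: 2
11 duplicate windows → 34 − 11 = 23 distinct.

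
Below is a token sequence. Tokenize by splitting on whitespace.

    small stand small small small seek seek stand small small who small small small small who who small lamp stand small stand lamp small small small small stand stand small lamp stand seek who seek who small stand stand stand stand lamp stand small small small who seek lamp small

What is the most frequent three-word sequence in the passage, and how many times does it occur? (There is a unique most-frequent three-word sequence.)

"small small small", 6 times

Trigram frequencies (highest first):
  small small small: 6
  stand small small: 3
  small small who: 3
  small lamp stand: 2
  lamp stand small: 2
  small stand stand: 2
  … (29 more, each ≤ 2)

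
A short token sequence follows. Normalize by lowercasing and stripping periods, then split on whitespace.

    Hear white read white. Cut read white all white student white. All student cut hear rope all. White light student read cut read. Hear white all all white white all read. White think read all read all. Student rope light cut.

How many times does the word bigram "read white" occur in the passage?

3

Scanning the 40 overlapping bigram windows for "read white":
  position 3–4: read white
  position 6–7: read white
  position 31–32: read white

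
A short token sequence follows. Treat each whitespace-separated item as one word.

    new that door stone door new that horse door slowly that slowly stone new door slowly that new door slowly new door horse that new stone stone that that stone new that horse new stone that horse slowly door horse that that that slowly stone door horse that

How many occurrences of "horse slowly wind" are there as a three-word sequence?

0

Scanning the 46 overlapping trigram windows for "horse slowly wind":
  (none found)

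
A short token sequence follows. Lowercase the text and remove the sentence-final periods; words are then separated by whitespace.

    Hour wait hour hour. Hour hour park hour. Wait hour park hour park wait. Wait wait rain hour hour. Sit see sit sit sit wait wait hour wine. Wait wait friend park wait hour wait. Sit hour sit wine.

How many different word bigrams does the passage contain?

39 tokens → 38 bigram windows in total.
Repeated bigrams (each contributes count−1 duplicates):
  hour hour: 4
  wait hour: 4
  wait wait: 4
  hour park: 3
  hour wait: 3
  hour sit: 2
  park hour: 2
  park wait: 2
  … (1 more repeated)
17 duplicate windows → 38 − 17 = 21 distinct.

21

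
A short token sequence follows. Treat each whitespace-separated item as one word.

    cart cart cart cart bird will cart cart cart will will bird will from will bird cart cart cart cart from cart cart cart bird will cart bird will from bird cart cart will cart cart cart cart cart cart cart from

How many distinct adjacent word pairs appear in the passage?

13

42 tokens → 41 bigram windows in total.
Repeated bigrams (each contributes count−1 duplicates):
  cart cart: 17
  bird will: 4
  cart bird: 3
  will cart: 3
  bird cart: 2
  cart from: 2
  cart will: 2
  will bird: 2
  … (1 more repeated)
28 duplicate windows → 41 − 28 = 13 distinct.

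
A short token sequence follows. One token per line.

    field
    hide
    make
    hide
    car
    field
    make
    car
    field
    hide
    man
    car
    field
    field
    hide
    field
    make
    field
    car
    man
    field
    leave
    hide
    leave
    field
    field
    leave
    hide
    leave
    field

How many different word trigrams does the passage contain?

30 tokens → 28 trigram windows in total.
Repeated trigrams (each contributes count−1 duplicates):
  field leave hide: 2
  hide leave field: 2
  leave hide leave: 2
3 duplicate windows → 28 − 3 = 25 distinct.

25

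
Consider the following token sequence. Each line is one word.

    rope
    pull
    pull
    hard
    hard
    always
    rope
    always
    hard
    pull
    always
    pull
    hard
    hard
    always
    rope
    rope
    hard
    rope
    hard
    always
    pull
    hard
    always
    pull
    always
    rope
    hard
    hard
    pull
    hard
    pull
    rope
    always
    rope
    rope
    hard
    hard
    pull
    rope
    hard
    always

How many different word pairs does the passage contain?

42 tokens → 41 bigram windows in total.
Repeated bigrams (each contributes count−1 duplicates):
  hard always: 5
  rope hard: 5
  always rope: 4
  hard hard: 4
  hard pull: 4
  pull hard: 4
  always pull: 3
  pull always: 2
  … (3 more repeated)
26 duplicate windows → 41 − 26 = 15 distinct.

15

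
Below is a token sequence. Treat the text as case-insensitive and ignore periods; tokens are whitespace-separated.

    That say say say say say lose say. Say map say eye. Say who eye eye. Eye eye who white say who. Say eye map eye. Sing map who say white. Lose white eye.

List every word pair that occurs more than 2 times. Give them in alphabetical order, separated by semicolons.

Bigram counts meeting the condition (more than 2 times):
  eye eye: 3
  say say: 5

eye eye; say say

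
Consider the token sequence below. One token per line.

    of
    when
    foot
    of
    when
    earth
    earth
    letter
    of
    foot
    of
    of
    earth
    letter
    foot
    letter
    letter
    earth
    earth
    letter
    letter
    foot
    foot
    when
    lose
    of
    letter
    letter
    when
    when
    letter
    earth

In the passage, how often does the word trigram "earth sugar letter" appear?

Scanning the 30 overlapping trigram windows for "earth sugar letter":
  (none found)

0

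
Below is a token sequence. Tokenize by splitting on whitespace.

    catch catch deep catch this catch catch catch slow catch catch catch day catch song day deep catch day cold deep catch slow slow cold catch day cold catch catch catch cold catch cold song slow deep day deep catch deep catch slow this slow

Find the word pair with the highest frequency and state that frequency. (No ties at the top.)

Bigram frequencies (highest first):
  catch catch: 7
  deep catch: 5
  catch slow: 3
  catch day: 3
  cold catch: 3
  catch deep: 2
  … (18 more, each ≤ 2)

"catch catch", 7 times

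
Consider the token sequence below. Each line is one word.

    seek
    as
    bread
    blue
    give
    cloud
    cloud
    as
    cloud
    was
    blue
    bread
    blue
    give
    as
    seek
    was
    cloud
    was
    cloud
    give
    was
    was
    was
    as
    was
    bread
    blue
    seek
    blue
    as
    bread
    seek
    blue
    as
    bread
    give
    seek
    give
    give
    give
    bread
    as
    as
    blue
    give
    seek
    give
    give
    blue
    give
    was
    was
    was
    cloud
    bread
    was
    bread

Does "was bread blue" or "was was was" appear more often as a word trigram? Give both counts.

"was bread blue": 1 occurrence
"was was was": 2 occurrences

"was was was" (2 vs 1)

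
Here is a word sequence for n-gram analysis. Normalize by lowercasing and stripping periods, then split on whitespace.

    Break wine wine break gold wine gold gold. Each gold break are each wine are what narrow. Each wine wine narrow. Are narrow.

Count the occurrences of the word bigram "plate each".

0

Scanning the 22 overlapping bigram windows for "plate each":
  (none found)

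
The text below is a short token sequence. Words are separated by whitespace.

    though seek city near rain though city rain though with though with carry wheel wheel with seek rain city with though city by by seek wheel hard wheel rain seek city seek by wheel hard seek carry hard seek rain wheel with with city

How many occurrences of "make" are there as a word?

0

Scanning the 44 tokens for "make":
  (none found)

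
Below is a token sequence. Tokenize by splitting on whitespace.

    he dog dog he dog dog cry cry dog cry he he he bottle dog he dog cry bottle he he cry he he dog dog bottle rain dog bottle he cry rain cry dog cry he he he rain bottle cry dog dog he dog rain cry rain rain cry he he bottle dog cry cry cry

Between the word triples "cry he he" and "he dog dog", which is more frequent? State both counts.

"cry he he" (4 vs 3)

"cry he he": 4 occurrences
"he dog dog": 3 occurrences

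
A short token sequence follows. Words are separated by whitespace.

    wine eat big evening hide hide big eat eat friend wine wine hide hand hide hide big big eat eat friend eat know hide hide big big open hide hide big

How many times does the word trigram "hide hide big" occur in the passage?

4

Scanning the 29 overlapping trigram windows for "hide hide big":
  position 5–7: hide hide big
  position 15–17: hide hide big
  position 24–26: hide hide big
  position 29–31: hide hide big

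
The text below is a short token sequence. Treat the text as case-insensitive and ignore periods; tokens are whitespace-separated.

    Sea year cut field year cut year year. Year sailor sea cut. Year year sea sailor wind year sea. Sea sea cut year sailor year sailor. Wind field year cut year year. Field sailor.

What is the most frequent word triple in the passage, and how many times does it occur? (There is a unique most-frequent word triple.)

"cut year year", 3 times

Trigram frequencies (highest first):
  cut year year: 3
  field year cut: 2
  year cut year: 2
  sea cut year: 2
  sea year cut: 1
  year cut field: 1
  … (21 more, each ≤ 1)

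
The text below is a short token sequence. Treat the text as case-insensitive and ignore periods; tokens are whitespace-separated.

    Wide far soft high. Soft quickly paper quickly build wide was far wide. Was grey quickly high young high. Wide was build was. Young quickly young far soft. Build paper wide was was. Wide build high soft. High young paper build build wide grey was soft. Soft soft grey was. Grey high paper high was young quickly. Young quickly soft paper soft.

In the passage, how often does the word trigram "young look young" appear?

0

Scanning the 60 overlapping trigram windows for "young look young":
  (none found)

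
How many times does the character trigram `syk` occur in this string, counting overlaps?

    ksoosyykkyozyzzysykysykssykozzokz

Sliding a length-3 window over the 33 characters (31 positions):
  position 17–19: syk
  position 21–23: syk
  position 25–27: syk

3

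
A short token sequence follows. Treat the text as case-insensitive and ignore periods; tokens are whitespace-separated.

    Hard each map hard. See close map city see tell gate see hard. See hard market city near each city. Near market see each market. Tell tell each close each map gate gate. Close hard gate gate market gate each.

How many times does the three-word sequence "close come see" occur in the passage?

Scanning the 38 overlapping trigram windows for "close come see":
  (none found)

0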